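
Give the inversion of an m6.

major third

Inverted interval numbers add to nine, so a sixth pairs with a third (6 + 3 = 9).
And minor becomes major under inversion, so we get a major third.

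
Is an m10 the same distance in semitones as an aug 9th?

Yes

A minor tenth spans 15 semitones, and an augmented ninth also spans 15 semitones — they're enharmonic.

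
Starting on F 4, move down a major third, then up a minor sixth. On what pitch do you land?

F4 down a major third → Db4 (4 semitones).
A minor sixth up from Db4 is Bbb4.

B double-flat 4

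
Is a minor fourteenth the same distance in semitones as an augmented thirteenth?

A minor fourteenth spans 22 semitones, and an augmented thirteenth also spans 22 semitones — they're enharmonic.

Yes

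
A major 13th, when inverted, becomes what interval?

minor third

First reduce the compound major thirteenth to its simple form, a major sixth.
Interval numbers invert to sum to nine: 6 + 3 = 9, so a sixth inverts to a third.
The quality also flips — major becomes minor — giving a minor third.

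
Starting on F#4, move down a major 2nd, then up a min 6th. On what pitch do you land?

F#4 down a major second → E4 (2 semitones).
E4 up a minor sixth → C5 (8 semitones).

C5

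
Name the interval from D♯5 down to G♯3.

perfect twelfth

Descending from D#5 to G#3 is the same interval as ascending G#3 to D#5.
G to D spans five letter names (G-A-B-C-D), plus an octave — that makes it a twelfth of some quality.
The perfect twelfth spans 19 semitones, and G#3 to D#5 is exactly 19 semitones — so this is a perfect twelfth.
(Equivalently, a compound perfect fifth: a perfect fifth plus an octave.)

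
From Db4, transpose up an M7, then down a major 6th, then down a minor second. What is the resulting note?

Up a major seventh from Db4: C5 (11 semitones up).
A major sixth down from C5 is Eb4.
A minor second down from Eb4 is D4.

D4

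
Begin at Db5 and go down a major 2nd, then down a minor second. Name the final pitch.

Bb4

Db5 down a major second → Cb5 (2 semitones).
A minor second down from Cb5 is Bb4.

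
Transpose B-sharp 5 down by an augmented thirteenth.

D 4

The thirteenth's letter: B down six letter names plus an octave → D.
An augmented thirteenth is 22 semitones; 22 semitones down from B#5 gives D4.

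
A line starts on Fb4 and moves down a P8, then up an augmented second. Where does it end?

G3

Fb4 down a perfect octave → Fb3 (12 semitones).
Up an augmented second from Fb3: G3 (3 semitones up).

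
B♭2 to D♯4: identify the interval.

augmented tenth

B to D spans three letter names (B-C-D), plus an octave: a tenth.
The major tenth is 16 semitones; here we have 17, one semitone wider: augmented.
(Equivalently, a compound augmented third: an augmented third plus an octave.)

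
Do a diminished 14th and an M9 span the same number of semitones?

A diminished fourteenth is 21 semitones but a major ninth is 14 semitones — different sizes.

No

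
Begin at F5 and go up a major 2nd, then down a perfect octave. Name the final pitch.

G4

F5 up a major second → G5 (2 semitones).
G5 down a perfect octave → G4 (12 semitones).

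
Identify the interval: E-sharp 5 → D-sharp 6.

minor 7th

E to D spans seven letter names (E-F-G-A-B-C-D): a seventh.
A major seventh would be 11 semitones, but E#5 to D#6 is 10 — one semitone narrower, making it a minor seventh.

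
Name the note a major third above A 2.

C sharp 3

Three letter names up from A: C.
A major third is 4 semitones; 4 semitones up from A2 gives C#3.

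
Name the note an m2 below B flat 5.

Counting two letter names down from B lands on A.
A minor second spans 1 semitone, so from Bb5 the target pitch is A5.

A 5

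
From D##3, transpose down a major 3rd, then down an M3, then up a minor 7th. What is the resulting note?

A major third down from D##3 is B#2.
A major third down from B#2 is G#2.
Up a minor seventh from G#2: F#3 (10 semitones up).

F#3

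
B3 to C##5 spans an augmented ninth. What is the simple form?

Take out an octave (7 from the number): 9 − 7 = 2.
So an augmented ninth is an octave plus an augmented second. The quality is unchanged.

A2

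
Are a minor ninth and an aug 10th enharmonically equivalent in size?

No

13 semitones (minor ninth) vs 17 semitones (augmented tenth): not equal.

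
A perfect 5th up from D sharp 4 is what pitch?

Counting five letter names up from D lands on A.
Moving 7 semitones up from D#4 (the size of a perfect fifth) reaches A#4.

A sharp 4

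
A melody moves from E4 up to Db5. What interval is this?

diminished 7th

E to D spans seven letter names (E-F-G-A-B-C-D), so the interval is some kind of seventh.
The major seventh is 11 semitones; here we have 9, two semitones narrower: diminished.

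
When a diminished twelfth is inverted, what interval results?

First reduce the compound diminished twelfth to its simple form, a diminished fifth.
Interval numbers invert to sum to nine: 5 + 4 = 9, so a fifth inverts to a fourth.
The quality also flips — diminished becomes augmented — giving an augmented fourth.

augmented 4th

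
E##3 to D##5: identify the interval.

minor fourteenth

E to D spans seven letter names (E-F-G-A-B-C-D), plus an octave — that makes it a fourteenth of some quality.
A major fourteenth would be 23 semitones, but E##3 to D##5 is 22 — one semitone narrower, making it a minor fourteenth.
(Equivalently, a compound minor seventh: a minor seventh plus an octave.)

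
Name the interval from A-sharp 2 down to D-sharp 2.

perfect fifth

Descending from A#2 to D#2 is the same interval as ascending D#2 to A#2.
D to A spans five letter names (D-E-F-G-A) — that makes it a fifth of some quality.
D#2 to A#2 is 7 semitones, matching the perfect fifth exactly, so the quality is perfect.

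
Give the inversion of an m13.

M3

First reduce the compound minor thirteenth to its simple form, a minor sixth.
The rule of nine gives the new number: 9 − 6 = 3, so a sixth becomes a third.
Quality inverts too: minor becomes major. That makes the inversion a major third.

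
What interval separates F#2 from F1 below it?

augmented octave

Descending from F#2 to F1 is the same interval as ascending F1 to F#2.
F to F is the same letter name, plus an octave — that makes it an octave of some quality.
F1 to F#2 spans 13 semitones — one semitone wider than the perfect octave (12) — giving an augmented octave.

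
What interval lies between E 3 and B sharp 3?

E to B spans five letter names (E-F-G-A-B): a fifth.
E3 to B#3 spans 8 semitones — one semitone wider than the perfect fifth (7) — giving an augmented fifth.

A5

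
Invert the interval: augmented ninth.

First reduce the compound augmented ninth to its simple form, an augmented second.
Interval numbers invert to sum to nine: 2 + 7 = 9, so a second inverts to a seventh.
The quality also flips — augmented becomes diminished — giving a diminished seventh.

d7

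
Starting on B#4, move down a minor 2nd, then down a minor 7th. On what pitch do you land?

B##3

Down a minor second from B#4: A##4 (1 semitone down).
Down a minor seventh from A##4: B##3 (10 semitones down).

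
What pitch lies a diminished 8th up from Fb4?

Fbb5

An octave keeps the letter name F, an octave up from F.
A diminished octave spans 11 semitones, so from Fb4 the target pitch is Fbb5.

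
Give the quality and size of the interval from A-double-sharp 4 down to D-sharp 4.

augmented fifth

Descending from A##4 to D#4 is the same interval as ascending D#4 to A##4.
D to A spans five letter names (D-E-F-G-A) — that makes it a fifth of some quality.
A perfect fifth would be 7 semitones; D#4 to A##4 is 8, one semitone wider, so the interval is augmented.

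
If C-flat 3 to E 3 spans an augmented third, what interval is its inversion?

diminished 6th

Inverted interval numbers add to nine, so a third pairs with a sixth (3 + 6 = 9).
And augmented becomes diminished under inversion, so we get a diminished sixth.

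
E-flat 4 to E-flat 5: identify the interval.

perfect octave

E to E is the same letter name, plus an octave — that makes it an octave of some quality.
Counting semitones, Eb4→Eb5 is 12, which is the perfect octave.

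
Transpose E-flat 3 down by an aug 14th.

Counting seven letter names plus an octave down from E lands on F.
An augmented fourteenth spans 24 semitones, so from Eb3 the target pitch is Fbb1.

F-double-flat 1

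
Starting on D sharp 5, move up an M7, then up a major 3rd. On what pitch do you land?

D#5 up a major seventh → C##6 (11 semitones).
A major third up from C##6 is E##6.

E double-sharp 6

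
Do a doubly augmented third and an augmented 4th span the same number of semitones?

Yes

Both span 6 semitones: a doubly augmented third and an augmented fourth are the same chromatic distance.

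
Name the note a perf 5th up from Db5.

Ab5

Five letter names up from D: A.
A perfect fifth spans 7 semitones, so from Db5 the target pitch is Ab5.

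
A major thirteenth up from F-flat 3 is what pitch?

Counting six letter names plus an octave up from F lands on D.
A major thirteenth is 21 semitones; 21 semitones up from Fb3 gives Db5.

D-flat 5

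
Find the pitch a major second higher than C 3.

Two letter names up from C: D.
A major second spans 2 semitones, so from C3 the target pitch is D3.

D 3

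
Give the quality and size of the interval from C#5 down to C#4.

P8

Descending from C#5 to C#4 is the same interval as ascending C#4 to C#5.
C to C is the same letter name, plus an octave: an octave.
The perfect octave spans 12 semitones, and C#4 to C#5 is exactly 12 semitones — so this is a perfect octave.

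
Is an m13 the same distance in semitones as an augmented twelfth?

A minor thirteenth = 20 semitones = an augmented twelfth; enharmonically equal.

Yes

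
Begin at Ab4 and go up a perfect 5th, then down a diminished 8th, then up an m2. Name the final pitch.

Up a perfect fifth from Ab4: Eb5 (7 semitones up).
Eb5 down a diminished octave → E4 (11 semitones).
E4 up a minor second → F4 (1 semitone).

F4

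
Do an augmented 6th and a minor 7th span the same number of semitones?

An augmented sixth = 10 semitones = a minor seventh; enharmonically equal.

Yes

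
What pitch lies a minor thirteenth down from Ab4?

C3

Counting six letter names plus an octave down from A lands on C.
A minor thirteenth is 20 semitones; 20 semitones down from Ab4 gives C3.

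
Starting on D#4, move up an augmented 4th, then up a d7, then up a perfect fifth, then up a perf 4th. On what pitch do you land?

An augmented fourth up from D#4 is G##4.
A diminished seventh up from G##4 is F#5.
Up a perfect fifth from F#5: C#6 (7 semitones up).
C#6 up a perfect fourth → F#6 (5 semitones).

F#6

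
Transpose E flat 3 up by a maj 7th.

D 4

Counting seven letter names up from E lands on D.
A major seventh is 11 semitones; 11 semitones up from Eb3 gives D4.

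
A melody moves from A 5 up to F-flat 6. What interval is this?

A to F spans six letter names (A-B-C-D-E-F) — that makes it a sixth of some quality.
A5 to Fb6 spans 7 semitones — two semitones narrower than the major sixth (9) — giving a diminished sixth.

diminished sixth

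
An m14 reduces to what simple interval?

Subtracting seven from the interval number removes an octave: 14 − 7 = 7.
That makes a minor fourteenth a compound minor seventh — an octave plus a minor seventh.

minor 7th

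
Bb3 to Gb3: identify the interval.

M3

Descending from Bb3 to Gb3 is the same interval as ascending Gb3 to Bb3.
G to B spans three letter names (G-A-B): a third.
The major third spans 4 semitones, and Gb3 to Bb3 is exactly 4 semitones — so this is a major third.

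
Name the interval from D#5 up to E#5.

major second

D to E spans two letter names (D-E), so the interval is some kind of second.
Counting semitones, D#5→E#5 is 2, which is the major second.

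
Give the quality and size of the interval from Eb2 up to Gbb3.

diminished tenth

E to G spans three letter names (E-F-G), plus an octave — that makes it a tenth of some quality.
Eb2 to Gbb3 spans 14 semitones — two semitones narrower than the major tenth (16) — giving a diminished tenth.
(Equivalently, a compound diminished third: a diminished third plus an octave.)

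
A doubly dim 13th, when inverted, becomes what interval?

doubly augmented third

First reduce the compound doubly diminished thirteenth to its simple form, a doubly diminished sixth.
The rule of nine gives the new number: 9 − 6 = 3, so a sixth becomes a third.
And doubly diminished becomes doubly augmented under inversion, so we get a doubly augmented third.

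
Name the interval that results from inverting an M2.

minor seventh

The rule of nine gives the new number: 9 − 2 = 7, so a second becomes a seventh.
Quality inverts too: major becomes minor. That makes the inversion a minor seventh.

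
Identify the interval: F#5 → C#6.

F to C spans five letter names (F-G-A-B-C), so the interval is some kind of fifth.
The perfect fifth spans 7 semitones, and F#5 to C#6 is exactly 7 semitones — so this is a perfect fifth.

perfect 5th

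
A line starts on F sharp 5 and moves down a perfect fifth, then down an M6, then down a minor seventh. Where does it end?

E 3

F#5 down a perfect fifth → B4 (7 semitones).
A major sixth down from B4 is D4.
D4 down a minor seventh → E3 (10 semitones).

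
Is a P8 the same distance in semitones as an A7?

A perfect octave = 12 semitones = an augmented seventh; enharmonically equal.

Yes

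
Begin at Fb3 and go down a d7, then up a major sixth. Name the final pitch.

E3

Down a diminished seventh from Fb3: G2 (9 semitones down).
A major sixth up from G2 is E3.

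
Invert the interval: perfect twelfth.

P4

First reduce the compound perfect twelfth to its simple form, a perfect fifth.
Interval numbers invert to sum to nine: 5 + 4 = 9, so a fifth inverts to a fourth.
The quality also flips — perfect stays perfect — giving a perfect fourth.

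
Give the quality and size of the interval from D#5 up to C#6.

D to C spans seven letter names (D-E-F-G-A-B-C): a seventh.
At 10 semitones, D#5→C#6 falls one short of a major seventh: minor.

minor 7th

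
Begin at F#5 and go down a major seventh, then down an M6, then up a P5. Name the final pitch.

F4

F#5 down a major seventh → G4 (11 semitones).
G4 down a major sixth → Bb3 (9 semitones).
A perfect fifth up from Bb3 is F4.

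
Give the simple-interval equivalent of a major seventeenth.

M3

Each octave removed subtracts seven from the number: 17 − 14 = 3.
That makes a major seventeenth a compound major third — 2 octaves plus a major third.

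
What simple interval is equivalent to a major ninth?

M2

Subtracting seven from the interval number removes an octave: 9 − 7 = 2.
Quality carries through unchanged, so the simple form is a major second.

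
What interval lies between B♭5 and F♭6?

B to F spans five letter names (B-C-D-E-F) — that makes it a fifth of some quality.
A perfect fifth would be 7 semitones; Bb5 to Fb6 is 6, one semitone narrower, so the interval is diminished.

d5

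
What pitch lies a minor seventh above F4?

Counting seven letter names up from F lands on E.
A minor seventh is 10 semitones; 10 semitones up from F4 gives Eb5.

Eb5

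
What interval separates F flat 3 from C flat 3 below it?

P4

Descending from Fb3 to Cb3 is the same interval as ascending Cb3 to Fb3.
C to F spans four letter names (C-D-E-F) — that makes it a fourth of some quality.
Cb3 to Fb3 is 5 semitones, matching the perfect fourth exactly, so the quality is perfect.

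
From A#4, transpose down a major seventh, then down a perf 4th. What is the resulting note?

F#3

Down a major seventh from A#4: B3 (11 semitones down).
A perfect fourth down from B3 is F#3.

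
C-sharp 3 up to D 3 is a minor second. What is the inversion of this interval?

Interval numbers invert to sum to nine: 2 + 7 = 9, so a second inverts to a seventh.
And minor becomes major under inversion, so we get a major seventh.

M7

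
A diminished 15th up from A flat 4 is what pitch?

For a fifteenth the letter name doesn't change: still A, two octaves up.
A diminished fifteenth is 23 semitones; 23 semitones up from Ab4 gives Abb6.

A double-flat 6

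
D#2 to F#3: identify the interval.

D to F spans three letter names (D-E-F), plus an octave, so the interval is some kind of tenth.
A major tenth would be 16 semitones, but D#2 to F#3 is 15 — one semitone narrower, making it a minor tenth.
(Equivalently, a compound minor third: a minor third plus an octave.)

minor tenth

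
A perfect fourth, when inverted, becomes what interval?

Interval numbers invert to sum to nine: 4 + 5 = 9, so a fourth inverts to a fifth.
And perfect stays perfect under inversion, so we get a perfect fifth.

perfect 5th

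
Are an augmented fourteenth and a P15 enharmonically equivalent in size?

An augmented fourteenth = 24 semitones = a perfect fifteenth; enharmonically equal.

Yes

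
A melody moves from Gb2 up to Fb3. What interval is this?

G to F spans seven letter names (G-A-B-C-D-E-F): a seventh.
A major seventh would be 11 semitones, but Gb2 to Fb3 is 10 — one semitone narrower, making it a minor seventh.

minor 7th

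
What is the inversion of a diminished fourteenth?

First reduce the compound diminished fourteenth to its simple form, a diminished seventh.
Interval numbers invert to sum to nine: 7 + 2 = 9, so a seventh inverts to a second.
And diminished becomes augmented under inversion, so we get an augmented second.

augmented second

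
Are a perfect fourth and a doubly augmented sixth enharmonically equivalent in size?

No

A perfect fourth spans 5 semitones; a doubly augmented sixth spans 11 semitones. They differ by 6.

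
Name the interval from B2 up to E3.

B to E spans four letter names (B-C-D-E): a fourth.
B2 to E3 is 5 semitones, matching the perfect fourth exactly, so the quality is perfect.

perfect fourth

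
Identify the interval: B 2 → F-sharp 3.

B to F spans five letter names (B-C-D-E-F) — that makes it a fifth of some quality.
B2 to F#3 is 7 semitones, matching the perfect fifth exactly, so the quality is perfect.

perfect fifth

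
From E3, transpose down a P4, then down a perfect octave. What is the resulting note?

A perfect fourth down from E3 is B2.
Down a perfect octave from B2: B1 (12 semitones down).

B1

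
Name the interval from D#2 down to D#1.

perfect 8th

Descending from D#2 to D#1 is the same interval as ascending D#1 to D#2.
D to D is the same letter name, plus an octave: an octave.
The perfect octave spans 12 semitones, and D#1 to D#2 is exactly 12 semitones — so this is a perfect octave.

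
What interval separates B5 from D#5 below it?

Descending from B5 to D#5 is the same interval as ascending D#5 to B5.
D to B spans six letter names (D-E-F-G-A-B), so the interval is some kind of sixth.
A major sixth would be 9 semitones, but D#5 to B5 is 8 — one semitone narrower, making it a minor sixth.

minor sixth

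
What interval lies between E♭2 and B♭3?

E to B spans five letter names (E-F-G-A-B), plus an octave: a twelfth.
Counting semitones, Eb2→Bb3 is 19, which is the perfect twelfth.
(Equivalently, a compound perfect fifth: a perfect fifth plus an octave.)

perfect twelfth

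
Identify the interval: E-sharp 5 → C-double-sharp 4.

Descending from E#5 to C##4 is the same interval as ascending C##4 to E#5.
C to E spans three letter names (C-D-E), plus an octave: a tenth.
A major tenth would be 16 semitones, but C##4 to E#5 is 15 — one semitone narrower, making it a minor tenth.
(Equivalently, a compound minor third: a minor third plus an octave.)

m10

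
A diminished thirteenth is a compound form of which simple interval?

d6

Take out an octave (7 from the number): 13 − 7 = 6.
Quality carries through unchanged, so the simple form is a diminished sixth.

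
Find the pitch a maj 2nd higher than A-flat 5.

Counting two letter names up from A lands on B.
Moving 2 semitones up from Ab5 (the size of a major second) reaches Bb5.

B-flat 5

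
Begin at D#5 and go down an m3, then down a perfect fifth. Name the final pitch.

Down a minor third from D#5: B#4 (3 semitones down).
Down a perfect fifth from B#4: E#4 (7 semitones down).

E#4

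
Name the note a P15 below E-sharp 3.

The letter stays E (same as the start), shifted two octaves down.
Moving 24 semitones down from E#3 (the size of a perfect fifteenth) reaches E#1.

E-sharp 1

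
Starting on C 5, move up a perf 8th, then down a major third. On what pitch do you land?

A flat 5

A perfect octave up from C5 is C6.
C6 down a major third → Ab5 (4 semitones).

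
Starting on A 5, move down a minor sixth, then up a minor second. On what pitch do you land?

A minor sixth down from A5 is C#5.
C#5 up a minor second → D5 (1 semitone).

D 5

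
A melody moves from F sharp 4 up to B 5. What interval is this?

F to B spans four letter names (F-G-A-B), plus an octave, so the interval is some kind of eleventh.
Counting semitones, F#4→B5 is 17, which is the perfect eleventh.
(Equivalently, a compound perfect fourth: a perfect fourth plus an octave.)

P11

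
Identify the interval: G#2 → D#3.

perfect 5th

G to D spans five letter names (G-A-B-C-D), so the interval is some kind of fifth.
Counting semitones, G#2→D#3 is 7, which is the perfect fifth.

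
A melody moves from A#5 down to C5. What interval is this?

augmented sixth

Descending from A#5 to C5 is the same interval as ascending C5 to A#5.
C to A spans six letter names (C-D-E-F-G-A), so the interval is some kind of sixth.
A major sixth would be 9 semitones; C5 to A#5 is 10, one semitone wider, so the interval is augmented.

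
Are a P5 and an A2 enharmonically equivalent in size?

A perfect fifth is 7 semitones but an augmented second is 3 semitones — different sizes.

No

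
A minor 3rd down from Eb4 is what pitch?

Three letter names down from E: C.
A minor third is 3 semitones; 3 semitones down from Eb4 gives C4.

C4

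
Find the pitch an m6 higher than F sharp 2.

Six letter names up from F: D.
A minor sixth is 8 semitones; 8 semitones up from F#2 gives D3.

D 3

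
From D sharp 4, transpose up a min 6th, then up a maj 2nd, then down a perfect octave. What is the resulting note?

Up a minor sixth from D#4: B4 (8 semitones up).
A major second up from B4 is C#5.
C#5 down a perfect octave → C#4 (12 semitones).

C sharp 4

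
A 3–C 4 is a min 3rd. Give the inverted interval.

major 6th

Inverted interval numbers add to nine, so a third pairs with a sixth (3 + 6 = 9).
And minor becomes major under inversion, so we get a major sixth.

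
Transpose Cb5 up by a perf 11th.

Fb6

Counting four letter names plus an octave up from C lands on F.
Moving 17 semitones up from Cb5 (the size of a perfect eleventh) reaches Fb6.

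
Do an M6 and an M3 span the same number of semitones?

No

A major sixth spans 9 semitones; a major third spans 4 semitones. They differ by 5.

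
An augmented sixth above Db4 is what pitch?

Six letter names up from D: B.
An augmented sixth is 10 semitones; 10 semitones up from Db4 gives B4.

B4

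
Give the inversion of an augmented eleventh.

d5

First reduce the compound augmented eleventh to its simple form, an augmented fourth.
Interval numbers invert to sum to nine: 4 + 5 = 9, so a fourth inverts to a fifth.
The quality also flips — augmented becomes diminished — giving a diminished fifth.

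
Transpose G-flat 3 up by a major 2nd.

The second takes the letter from G up to A.
Moving 2 semitones up from Gb3 (the size of a major second) reaches Ab3.

A-flat 3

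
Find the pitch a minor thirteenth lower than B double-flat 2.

D flat 1

Six letters down from B (plus an octave) reaches D.
Moving 20 semitones down from Bbb2 (the size of a minor thirteenth) reaches Db1.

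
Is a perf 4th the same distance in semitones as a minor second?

A perfect fourth is 5 semitones but a minor second is 1 semitone — different sizes.

No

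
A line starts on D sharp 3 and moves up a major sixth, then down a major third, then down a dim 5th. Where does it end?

Up a major sixth from D#3: B#3 (9 semitones up).
A major third down from B#3 is G#3.
A diminished fifth down from G#3 is C##3.

C double-sharp 3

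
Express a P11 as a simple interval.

Subtracting seven from the interval number removes an octave: 11 − 7 = 4.
So a perfect eleventh is an octave plus a perfect fourth. The quality is unchanged.

P4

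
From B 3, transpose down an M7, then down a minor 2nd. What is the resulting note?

A major seventh down from B3 is C3.
C3 down a minor second → B2 (1 semitone).

B 2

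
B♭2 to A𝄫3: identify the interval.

B to A spans seven letter names (B-C-D-E-F-G-A) — that makes it a seventh of some quality.
The major seventh is 11 semitones; here we have 9, two semitones narrower: diminished.

diminished seventh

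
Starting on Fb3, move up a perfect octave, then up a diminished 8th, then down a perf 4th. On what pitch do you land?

Cbb5

A perfect octave up from Fb3 is Fb4.
Fb4 up a diminished octave → Fbb5 (11 semitones).
Fbb5 down a perfect fourth → Cbb5 (5 semitones).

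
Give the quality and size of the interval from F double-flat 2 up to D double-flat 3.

F to D spans six letter names (F-G-A-B-C-D): a sixth.
The major sixth spans 9 semitones, and Fbb2 to Dbb3 is exactly 9 semitones — so this is a major sixth.

M6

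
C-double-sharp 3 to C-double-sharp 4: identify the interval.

perfect octave

C to C is the same letter name, plus an octave — that makes it an octave of some quality.
C##3 to C##4 is 12 semitones, matching the perfect octave exactly, so the quality is perfect.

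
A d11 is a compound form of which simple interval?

Subtracting seven from the interval number removes an octave: 11 − 7 = 4.
So a diminished eleventh is an octave plus a diminished fourth. The quality is unchanged.

d4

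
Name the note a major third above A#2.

C##3

Counting three letter names up from A lands on C.
A major third spans 4 semitones, so from A#2 the target pitch is C##3.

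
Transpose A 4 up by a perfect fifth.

Counting five letter names up from A lands on E.
A perfect fifth spans 7 semitones, so from A4 the target pitch is E5.

E 5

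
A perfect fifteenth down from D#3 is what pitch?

A fifteenth keeps the letter name D, two octaves down from D.
Moving 24 semitones down from D#3 (the size of a perfect fifteenth) reaches D#1.

D#1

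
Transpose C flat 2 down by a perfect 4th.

Counting four letter names down from C lands on G.
A perfect fourth is 5 semitones; 5 semitones down from Cb2 gives Gb1.

G flat 1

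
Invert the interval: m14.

First reduce the compound minor fourteenth to its simple form, a minor seventh.
Inverted interval numbers add to nine, so a seventh pairs with a second (7 + 2 = 9).
And minor becomes major under inversion, so we get a major second.

M2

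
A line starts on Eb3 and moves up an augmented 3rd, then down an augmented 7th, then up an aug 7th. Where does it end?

G#3

Eb3 up an augmented third → G#3 (5 semitones).
G#3 down an augmented seventh → Ab2 (12 semitones).
Up an augmented seventh from Ab2: G#3 (12 semitones up).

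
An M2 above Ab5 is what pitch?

Bb5

Counting two letter names up from A lands on B.
A major second is 2 semitones; 2 semitones up from Ab5 gives Bb5.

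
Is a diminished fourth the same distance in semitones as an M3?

Yes

A diminished fourth = 4 semitones = a major third; enharmonically equal.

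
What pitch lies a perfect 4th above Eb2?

Ab2

Counting four letter names up from E lands on A.
Moving 5 semitones up from Eb2 (the size of a perfect fourth) reaches Ab2.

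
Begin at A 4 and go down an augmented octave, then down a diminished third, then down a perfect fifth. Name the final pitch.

B 2

An augmented octave down from A4 is Ab3.
Down a diminished third from Ab3: F#3 (2 semitones down).
F#3 down a perfect fifth → B2 (7 semitones).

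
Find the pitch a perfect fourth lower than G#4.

D#4

Four letter names down from G: D.
A perfect fourth spans 5 semitones, so from G#4 the target pitch is D#4.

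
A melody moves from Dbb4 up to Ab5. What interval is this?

A12

D to A spans five letter names (D-E-F-G-A), plus an octave — that makes it a twelfth of some quality.
Dbb4 to Ab5 spans 20 semitones — one semitone wider than the perfect twelfth (19) — giving an augmented twelfth.
(Equivalently, a compound augmented fifth: an augmented fifth plus an octave.)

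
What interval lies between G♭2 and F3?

G to F spans seven letter names (G-A-B-C-D-E-F) — that makes it a seventh of some quality.
The major seventh spans 11 semitones, and Gb2 to F3 is exactly 11 semitones — so this is a major seventh.

M7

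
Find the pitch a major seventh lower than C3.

Db2

Counting seven letter names down from C lands on D.
Moving 11 semitones down from C3 (the size of a major seventh) reaches Db2.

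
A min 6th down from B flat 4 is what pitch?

Six letter names down from B: D.
A minor sixth is 8 semitones; 8 semitones down from Bb4 gives D4.

D 4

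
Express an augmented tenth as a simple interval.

augmented third

Each octave removed subtracts seven from the number: 10 − 7 = 3.
Quality carries through unchanged, so the simple form is an augmented third.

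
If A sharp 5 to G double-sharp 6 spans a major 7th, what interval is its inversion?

Interval numbers invert to sum to nine: 7 + 2 = 9, so a seventh inverts to a second.
The quality also flips — major becomes minor — giving a minor second.

m2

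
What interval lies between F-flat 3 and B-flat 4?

augmented 11th

F to B spans four letter names (F-G-A-B), plus an octave, so the interval is some kind of eleventh.
A perfect eleventh would be 17 semitones; Fb3 to Bb4 is 18, one semitone wider, so the interval is augmented.
(Equivalently, a compound augmented fourth: an augmented fourth plus an octave.)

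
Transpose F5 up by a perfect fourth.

Counting four letter names up from F lands on B.
A perfect fourth spans 5 semitones, so from F5 the target pitch is Bb5.

Bb5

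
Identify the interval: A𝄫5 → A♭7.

augmented 15th

A to A is the same letter name, plus 2 octaves: a fifteenth.
The perfect fifteenth is 24 semitones; here we have 25, one semitone wider: augmented.
(Equivalently, a compound augmented octave: an augmented octave plus an octave.)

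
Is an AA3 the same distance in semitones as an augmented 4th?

Both span 6 semitones: a doubly augmented third and an augmented fourth are the same chromatic distance.

Yes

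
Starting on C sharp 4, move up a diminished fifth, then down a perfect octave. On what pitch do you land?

A diminished fifth up from C#4 is G4.
Down a perfect octave from G4: G3 (12 semitones down).

G 3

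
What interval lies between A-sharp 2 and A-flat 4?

A to A is the same letter name, plus 2 octaves, so the interval is some kind of fifteenth.
A perfect fifteenth would be 24 semitones; A#2 to Ab4 is 22, two semitones narrower, so the interval is doubly diminished.
(Equivalently, a compound doubly diminished octave: a doubly diminished octave plus an octave.)

dd15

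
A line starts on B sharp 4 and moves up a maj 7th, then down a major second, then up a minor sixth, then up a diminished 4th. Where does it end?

A 6

Up a major seventh from B#4: A##5 (11 semitones up).
Down a major second from A##5: G##5 (2 semitones down).
A minor sixth up from G##5 is E#6.
E#6 up a diminished fourth → A6 (4 semitones).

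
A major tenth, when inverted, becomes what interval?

First reduce the compound major tenth to its simple form, a major third.
Inverted interval numbers add to nine, so a third pairs with a sixth (3 + 6 = 9).
Quality inverts too: major becomes minor. That makes the inversion a minor sixth.

m6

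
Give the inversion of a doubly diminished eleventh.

doubly augmented fifth

First reduce the compound doubly diminished eleventh to its simple form, a doubly diminished fourth.
Inverted interval numbers add to nine, so a fourth pairs with a fifth (4 + 5 = 9).
Quality inverts too: doubly diminished becomes doubly augmented. That makes the inversion a doubly augmented fifth.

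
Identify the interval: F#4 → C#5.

F to C spans five letter names (F-G-A-B-C): a fifth.
Counting semitones, F#4→C#5 is 7, which is the perfect fifth.

P5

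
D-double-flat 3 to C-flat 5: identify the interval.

D to C spans seven letter names (D-E-F-G-A-B-C), plus an octave: a fourteenth.
The major fourteenth spans 23 semitones, and Dbb3 to Cb5 is exactly 23 semitones — so this is a major fourteenth.
(Equivalently, a compound major seventh: a major seventh plus an octave.)

major fourteenth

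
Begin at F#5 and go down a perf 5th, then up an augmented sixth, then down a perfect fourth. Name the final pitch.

D##5

Down a perfect fifth from F#5: B4 (7 semitones down).
Up an augmented sixth from B4: G##5 (10 semitones up).
G##5 down a perfect fourth → D##5 (5 semitones).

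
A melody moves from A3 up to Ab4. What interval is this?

A to A is the same letter name, plus an octave — that makes it an octave of some quality.
A3 to Ab4 spans 11 semitones — one semitone narrower than the perfect octave (12) — giving a diminished octave.

d8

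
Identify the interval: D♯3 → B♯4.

M13

D to B spans six letter names (D-E-F-G-A-B), plus an octave — that makes it a thirteenth of some quality.
D#3 to B#4 is 21 semitones, matching the major thirteenth exactly, so the quality is major.
(Equivalently, a compound major sixth: a major sixth plus an octave.)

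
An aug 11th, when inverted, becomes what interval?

diminished fifth

First reduce the compound augmented eleventh to its simple form, an augmented fourth.
Interval numbers invert to sum to nine: 4 + 5 = 9, so a fourth inverts to a fifth.
And augmented becomes diminished under inversion, so we get a diminished fifth.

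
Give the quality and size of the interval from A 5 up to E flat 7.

diminished twelfth

A to E spans five letter names (A-B-C-D-E), plus an octave — that makes it a twelfth of some quality.
The perfect twelfth is 19 semitones; here we have 18, one semitone narrower: diminished.
(Equivalently, a compound diminished fifth: a diminished fifth plus an octave.)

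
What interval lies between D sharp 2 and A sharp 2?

D to A spans five letter names (D-E-F-G-A), so the interval is some kind of fifth.
D#2 to A#2 is 7 semitones, matching the perfect fifth exactly, so the quality is perfect.

perfect 5th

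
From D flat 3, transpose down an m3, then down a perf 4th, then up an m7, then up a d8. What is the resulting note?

Db3 down a minor third → Bb2 (3 semitones).
Down a perfect fourth from Bb2: F2 (5 semitones down).
Up a minor seventh from F2: Eb3 (10 semitones up).
A diminished octave up from Eb3 is Ebb4.

E double-flat 4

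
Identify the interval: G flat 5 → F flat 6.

minor 7th

G to F spans seven letter names (G-A-B-C-D-E-F): a seventh.
Gb5 to Fb6 is 10 semitones, a half step short of the major seventh (11), so this is minor.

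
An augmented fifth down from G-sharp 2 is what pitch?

The fifth takes the letter from G down to C.
An augmented fifth is 8 semitones; 8 semitones down from G#2 gives C2.

C 2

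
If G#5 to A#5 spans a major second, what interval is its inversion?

minor 7th

Inverted interval numbers add to nine, so a second pairs with a seventh (2 + 7 = 9).
The quality also flips — major becomes minor — giving a minor seventh.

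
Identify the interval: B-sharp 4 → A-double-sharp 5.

M7

B to A spans seven letter names (B-C-D-E-F-G-A): a seventh.
The major seventh spans 11 semitones, and B#4 to A##5 is exactly 11 semitones — so this is a major seventh.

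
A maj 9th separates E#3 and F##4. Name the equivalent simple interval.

major 2nd

Each octave removed subtracts seven from the number: 9 − 7 = 2.
So a major ninth is an octave plus a major second. The quality is unchanged.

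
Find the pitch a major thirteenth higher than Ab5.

F7

Counting six letter names plus an octave up from A lands on F.
Moving 21 semitones up from Ab5 (the size of a major thirteenth) reaches F7.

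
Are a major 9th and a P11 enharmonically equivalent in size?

No

A major ninth spans 14 semitones; a perfect eleventh spans 17 semitones. They differ by 3.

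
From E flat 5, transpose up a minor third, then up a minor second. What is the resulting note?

A double-flat 5

A minor third up from Eb5 is Gb5.
Up a minor second from Gb5: Abb5 (1 semitone up).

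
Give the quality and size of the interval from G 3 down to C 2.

Descending from G3 to C2 is the same interval as ascending C2 to G3.
C to G spans five letter names (C-D-E-F-G), plus an octave: a twelfth.
The perfect twelfth spans 19 semitones, and C2 to G3 is exactly 19 semitones — so this is a perfect twelfth.
(Equivalently, a compound perfect fifth: a perfect fifth plus an octave.)

P12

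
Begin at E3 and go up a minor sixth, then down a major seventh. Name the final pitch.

E3 up a minor sixth → C4 (8 semitones).
A major seventh down from C4 is Db3.

Db3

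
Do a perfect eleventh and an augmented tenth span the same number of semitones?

Yes

A perfect eleventh spans 17 semitones, and an augmented tenth also spans 17 semitones — they're enharmonic.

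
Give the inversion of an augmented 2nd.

diminished 7th

Interval numbers invert to sum to nine: 2 + 7 = 9, so a second inverts to a seventh.
And augmented becomes diminished under inversion, so we get a diminished seventh.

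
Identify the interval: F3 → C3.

Descending from F3 to C3 is the same interval as ascending C3 to F3.
C to F spans four letter names (C-D-E-F): a fourth.
Counting semitones, C3→F3 is 5, which is the perfect fourth.

perfect fourth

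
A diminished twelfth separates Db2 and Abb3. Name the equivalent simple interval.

d5

Each octave removed subtracts seven from the number: 12 − 7 = 5.
So a diminished twelfth is an octave plus a diminished fifth. The quality is unchanged.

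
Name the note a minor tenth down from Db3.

The tenth's letter: D down three letter names plus an octave → B.
A minor tenth is 15 semitones; 15 semitones down from Db3 gives Bb1.

Bb1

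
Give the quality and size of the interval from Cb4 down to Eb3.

minor 6th

Descending from Cb4 to Eb3 is the same interval as ascending Eb3 to Cb4.
E to C spans six letter names (E-F-G-A-B-C), so the interval is some kind of sixth.
A major sixth would be 9 semitones, but Eb3 to Cb4 is 8 — one semitone narrower, making it a minor sixth.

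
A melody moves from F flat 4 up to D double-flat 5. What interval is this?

minor sixth

F to D spans six letter names (F-G-A-B-C-D): a sixth.
At 8 semitones, Fb4→Dbb5 falls one short of a major sixth: minor.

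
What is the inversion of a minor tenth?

major 6th

First reduce the compound minor tenth to its simple form, a minor third.
Interval numbers invert to sum to nine: 3 + 6 = 9, so a third inverts to a sixth.
Quality inverts too: minor becomes major. That makes the inversion a major sixth.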